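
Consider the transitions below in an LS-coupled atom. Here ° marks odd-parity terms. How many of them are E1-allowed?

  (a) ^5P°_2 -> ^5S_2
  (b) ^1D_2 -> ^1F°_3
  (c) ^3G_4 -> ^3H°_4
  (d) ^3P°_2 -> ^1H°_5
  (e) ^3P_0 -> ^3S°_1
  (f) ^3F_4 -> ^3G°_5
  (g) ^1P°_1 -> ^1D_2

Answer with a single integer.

(a) allowed
(b) allowed
(c) allowed
(d) forbidden (parity, ΔS, ΔL, ΔJ fail)
(e) allowed
(f) allowed
(g) allowed
Total allowed: 6 of 7.

6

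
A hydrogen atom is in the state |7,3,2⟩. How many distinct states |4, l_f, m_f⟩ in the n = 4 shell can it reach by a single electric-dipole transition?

E1 requires Δl = ±1, so l_f ∈ {2, 4}; with 0 ≤ l_f ≤ n_f−1 = 3, the allowed l_f values are {2}.
For l_f = 2: m_f ∈ {m_i−1, m_i, m_i+1} ∩ [−2, 2] = {1, 2} → 2 states.
Total: 2.

2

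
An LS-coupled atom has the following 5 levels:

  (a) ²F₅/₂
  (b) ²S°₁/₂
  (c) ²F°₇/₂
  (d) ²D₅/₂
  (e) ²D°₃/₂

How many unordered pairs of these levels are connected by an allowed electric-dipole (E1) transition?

4

(a)–(b): forbidden (ΔL, ΔJ).
(a)–(c): allowed.
(a)–(d): forbidden (parity).
(a)–(e): allowed.
(b)–(c): forbidden (parity, ΔL, ΔJ).
(b)–(d): forbidden (ΔL, ΔJ).
(b)–(e): forbidden (parity, ΔL).
(c)–(d): allowed.
(c)–(e): forbidden (parity, ΔJ).
(d)–(e): allowed.
Allowed pairs: 4 of 10.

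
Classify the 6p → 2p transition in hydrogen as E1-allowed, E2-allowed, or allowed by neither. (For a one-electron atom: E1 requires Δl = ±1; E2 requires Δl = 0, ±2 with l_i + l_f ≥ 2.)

E2

Δl = 1 − 1 = +0; l_i + l_f = 2.
E1 (Δl = ±1): not satisfied.
E2 (Δl = 0,±2, l_i+l_f ≥ 2): satisfied.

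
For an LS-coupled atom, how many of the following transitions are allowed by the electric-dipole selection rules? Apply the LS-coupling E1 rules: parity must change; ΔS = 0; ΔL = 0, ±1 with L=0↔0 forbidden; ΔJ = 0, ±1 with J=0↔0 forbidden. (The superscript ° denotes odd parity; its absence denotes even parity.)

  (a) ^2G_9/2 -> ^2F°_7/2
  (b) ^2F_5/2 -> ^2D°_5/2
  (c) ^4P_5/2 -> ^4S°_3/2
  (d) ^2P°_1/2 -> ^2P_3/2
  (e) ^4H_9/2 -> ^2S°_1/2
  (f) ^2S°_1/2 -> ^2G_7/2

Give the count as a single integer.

(a) allowed
(b) allowed
(c) allowed
(d) allowed
(e) forbidden (ΔS, ΔL, ΔJ fail)
(f) forbidden (ΔL, ΔJ fail)
Total allowed: 4 of 6.

4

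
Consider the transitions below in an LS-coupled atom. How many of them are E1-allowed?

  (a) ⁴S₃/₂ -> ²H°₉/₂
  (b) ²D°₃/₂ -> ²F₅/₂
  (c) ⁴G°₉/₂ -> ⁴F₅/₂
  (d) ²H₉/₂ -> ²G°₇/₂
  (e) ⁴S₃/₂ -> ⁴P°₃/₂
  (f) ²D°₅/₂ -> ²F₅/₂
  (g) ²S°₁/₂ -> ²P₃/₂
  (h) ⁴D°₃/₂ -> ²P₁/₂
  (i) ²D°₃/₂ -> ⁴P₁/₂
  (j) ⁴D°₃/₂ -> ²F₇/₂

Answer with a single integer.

(a) forbidden (ΔS, ΔL, ΔJ fail)
(b) allowed
(c) forbidden (ΔJ fails)
(d) allowed
(e) allowed
(f) allowed
(g) allowed
(h) forbidden (ΔS fails)
(i) forbidden (ΔS fails)
(j) forbidden (ΔS, ΔJ fail)
Total allowed: 5 of 10.

5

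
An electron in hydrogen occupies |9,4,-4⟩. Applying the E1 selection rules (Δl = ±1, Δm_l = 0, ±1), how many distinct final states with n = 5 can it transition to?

1

E1 requires Δl = ±1, so l_f ∈ {3, 5}; with 0 ≤ l_f ≤ n_f−1 = 4, the allowed l_f values are {3}.
For l_f = 3: m_f ∈ {m_i−1, m_i, m_i+1} ∩ [−3, 3] = {-3} → 1 state.
Total: 1.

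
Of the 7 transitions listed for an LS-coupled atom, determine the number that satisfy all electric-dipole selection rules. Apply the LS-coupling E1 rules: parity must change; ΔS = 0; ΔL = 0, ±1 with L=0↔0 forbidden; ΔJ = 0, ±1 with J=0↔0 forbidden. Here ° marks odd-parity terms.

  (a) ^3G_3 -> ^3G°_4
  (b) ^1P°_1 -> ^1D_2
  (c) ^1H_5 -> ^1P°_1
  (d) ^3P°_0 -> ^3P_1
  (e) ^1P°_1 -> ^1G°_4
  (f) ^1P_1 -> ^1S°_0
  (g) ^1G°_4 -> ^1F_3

5

(a) allowed
(b) allowed
(c) forbidden (ΔL, ΔJ fail)
(d) allowed
(e) forbidden (parity, ΔL, ΔJ fail)
(f) allowed
(g) allowed
Total allowed: 5 of 7.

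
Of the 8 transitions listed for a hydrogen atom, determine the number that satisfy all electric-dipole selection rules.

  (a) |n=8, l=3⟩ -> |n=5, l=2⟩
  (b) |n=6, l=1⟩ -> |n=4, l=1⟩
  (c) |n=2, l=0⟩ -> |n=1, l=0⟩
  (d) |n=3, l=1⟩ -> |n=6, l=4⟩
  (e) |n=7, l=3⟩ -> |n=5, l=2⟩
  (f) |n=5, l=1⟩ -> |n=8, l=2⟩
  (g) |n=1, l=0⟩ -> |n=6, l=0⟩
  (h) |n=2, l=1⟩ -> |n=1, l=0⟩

(a) allowed
(b) forbidden — Δl = +0 (E1 requires Δl = ±1)
(c) forbidden — Δl = +0 (E1 requires Δl = ±1)
(d) forbidden — Δl = +3 (E1 requires Δl = ±1)
(e) allowed
(f) allowed
(g) forbidden — Δl = +0 (E1 requires Δl = ±1)
(h) allowed
Total allowed: 4 of 8.

4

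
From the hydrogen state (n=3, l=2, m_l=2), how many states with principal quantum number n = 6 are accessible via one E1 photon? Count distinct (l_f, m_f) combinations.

4

E1 requires Δl = ±1, so l_f ∈ {1, 3}; with 0 ≤ l_f ≤ n_f−1 = 5, the allowed l_f values are {1, 3}.
For l_f = 1: m_f ∈ {m_i−1, m_i, m_i+1} ∩ [−1, 1] = {1} → 1 state.
For l_f = 3: m_f ∈ {m_i−1, m_i, m_i+1} ∩ [−3, 3] = {1, 2, 3} → 3 states.
Total: 4.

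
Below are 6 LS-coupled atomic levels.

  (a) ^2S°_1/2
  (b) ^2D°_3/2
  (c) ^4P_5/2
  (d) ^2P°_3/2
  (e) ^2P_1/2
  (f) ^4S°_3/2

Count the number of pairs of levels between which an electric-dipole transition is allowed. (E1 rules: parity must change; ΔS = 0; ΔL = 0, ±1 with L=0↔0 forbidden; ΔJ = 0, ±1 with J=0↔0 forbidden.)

(a)–(b): forbidden (parity, ΔL).
(a)–(c): forbidden (ΔS, ΔJ).
(a)–(d): forbidden (parity).
(a)–(e): allowed.
(a)–(f): forbidden (parity, ΔS, ΔL).
(b)–(c): forbidden (ΔS).
(b)–(d): forbidden (parity).
(b)–(e): allowed.
(b)–(f): forbidden (parity, ΔS, ΔL).
(c)–(d): forbidden (ΔS).
(c)–(e): forbidden (parity, ΔS, ΔJ).
(c)–(f): allowed.
(d)–(e): allowed.
(d)–(f): forbidden (parity, ΔS).
(e)–(f): forbidden (ΔS).
Allowed pairs: 4 of 15.

4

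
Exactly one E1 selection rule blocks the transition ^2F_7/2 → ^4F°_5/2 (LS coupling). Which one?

the ΔS = 0 rule

ΔL = 0, ±1 (not L=0↔0): L: 3 → 3, ΔL = +0 — ✓.
ΔJ = 0, ±1 (not J=0↔0): J: 7/2 → 5/2, ΔJ = -1 — ✓.
Parity must change: even → odd — ✓.
ΔS = 0: S: 1/2 → 3/2 — ✗.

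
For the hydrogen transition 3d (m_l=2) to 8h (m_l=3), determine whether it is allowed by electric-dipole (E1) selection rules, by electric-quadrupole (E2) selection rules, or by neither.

neither

Δl = 5 − 2 = +3; l_i + l_f = 7.
Δm_l = +1.
E1 (Δl = ±1, |Δm_l| ≤ 1): not satisfied.
E2 (Δl = 0,±2, l_i+l_f ≥ 2, |Δm_l| ≤ 2): not satisfied.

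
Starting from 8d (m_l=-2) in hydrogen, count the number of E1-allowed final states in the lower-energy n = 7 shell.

E1 requires Δl = ±1, so l_f ∈ {1, 3}; with 0 ≤ l_f ≤ n_f−1 = 6, the allowed l_f values are {1, 3}.
For l_f = 1: m_f ∈ {m_i−1, m_i, m_i+1} ∩ [−1, 1] = {-1} → 1 state.
For l_f = 3: m_f ∈ {m_i−1, m_i, m_i+1} ∩ [−3, 3] = {-3, -2, -1} → 3 states.
Total: 4.

4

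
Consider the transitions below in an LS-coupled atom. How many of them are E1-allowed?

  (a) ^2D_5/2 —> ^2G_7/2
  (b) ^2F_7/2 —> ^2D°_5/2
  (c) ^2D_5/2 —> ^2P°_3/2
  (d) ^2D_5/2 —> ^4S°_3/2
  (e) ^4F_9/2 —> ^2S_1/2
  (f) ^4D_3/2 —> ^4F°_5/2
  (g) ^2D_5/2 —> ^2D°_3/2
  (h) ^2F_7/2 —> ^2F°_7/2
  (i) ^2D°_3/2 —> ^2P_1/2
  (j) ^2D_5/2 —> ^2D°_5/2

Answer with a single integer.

(a) forbidden (parity, ΔL fail)
(b) allowed
(c) allowed
(d) forbidden (ΔS, ΔL fail)
(e) forbidden (parity, ΔS, ΔL, ΔJ fail)
(f) allowed
(g) allowed
(h) allowed
(i) allowed
(j) allowed
Total allowed: 7 of 10.

7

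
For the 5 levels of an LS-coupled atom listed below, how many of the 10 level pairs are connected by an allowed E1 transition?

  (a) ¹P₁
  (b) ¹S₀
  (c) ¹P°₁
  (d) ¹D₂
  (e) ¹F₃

(a)–(b): forbidden (parity).
(a)–(c): allowed.
(a)–(d): forbidden (parity).
(a)–(e): forbidden (parity, ΔL, ΔJ).
(b)–(c): allowed.
(b)–(d): forbidden (parity, ΔL, ΔJ).
(b)–(e): forbidden (parity, ΔL, ΔJ).
(c)–(d): allowed.
(c)–(e): forbidden (ΔL, ΔJ).
(d)–(e): forbidden (parity).
Allowed pairs: 3 of 10.

3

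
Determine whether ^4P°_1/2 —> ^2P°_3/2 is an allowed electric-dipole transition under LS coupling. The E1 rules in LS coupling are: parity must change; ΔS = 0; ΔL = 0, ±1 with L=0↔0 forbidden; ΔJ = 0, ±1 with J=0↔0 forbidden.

forbidden

Reading off the term symbols: S 3/2→1/2, L 1→1, J 1/2→3/2, parity odd→odd.
Parity must change: odd → odd — fails.
ΔS = 0: S: 3/2 → 1/2 — fails.
ΔL = 0, ±1 (not L=0↔0): L: 1 → 1, ΔL = +0 — passes.
ΔJ = 0, ±1 (not J=0↔0): J: 1/2 → 3/2, ΔJ = +1 — passes.
Rule(s) violated: parity, ΔS.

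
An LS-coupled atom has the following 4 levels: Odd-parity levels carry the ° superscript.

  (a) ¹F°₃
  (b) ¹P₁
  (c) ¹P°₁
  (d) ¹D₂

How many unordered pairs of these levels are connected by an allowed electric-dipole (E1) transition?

(a)–(b): forbidden (ΔL, ΔJ).
(a)–(c): forbidden (parity, ΔL, ΔJ).
(a)–(d): allowed.
(b)–(c): allowed.
(b)–(d): forbidden (parity).
(c)–(d): allowed.
Allowed pairs: 3 of 6.

3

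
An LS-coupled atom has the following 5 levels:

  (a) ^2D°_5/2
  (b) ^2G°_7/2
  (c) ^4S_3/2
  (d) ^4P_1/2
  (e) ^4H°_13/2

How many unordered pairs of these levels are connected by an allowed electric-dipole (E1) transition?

0

(a)–(b): forbidden (parity, ΔL).
(a)–(c): forbidden (ΔS, ΔL).
(a)–(d): forbidden (ΔS, ΔJ).
(a)–(e): forbidden (parity, ΔS, ΔL, ΔJ).
(b)–(c): forbidden (ΔS, ΔL, ΔJ).
(b)–(d): forbidden (ΔS, ΔL, ΔJ).
(b)–(e): forbidden (parity, ΔS, ΔJ).
(c)–(d): forbidden (parity).
(c)–(e): forbidden (ΔL, ΔJ).
(d)–(e): forbidden (ΔL, ΔJ).
Allowed pairs: 0 of 10.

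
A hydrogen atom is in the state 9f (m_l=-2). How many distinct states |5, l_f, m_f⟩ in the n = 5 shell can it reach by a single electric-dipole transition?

5

E1 requires Δl = ±1, so l_f ∈ {2, 4}; with 0 ≤ l_f ≤ n_f−1 = 4, the allowed l_f values are {2, 4}.
For l_f = 2: m_f ∈ {m_i−1, m_i, m_i+1} ∩ [−2, 2] = {-2, -1} → 2 states.
For l_f = 4: m_f ∈ {m_i−1, m_i, m_i+1} ∩ [−4, 4] = {-3, -2, -1} → 3 states.
Total: 5.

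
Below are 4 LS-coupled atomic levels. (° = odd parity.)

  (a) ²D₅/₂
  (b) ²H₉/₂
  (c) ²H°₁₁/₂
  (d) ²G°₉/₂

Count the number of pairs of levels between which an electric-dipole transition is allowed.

2

(a)–(b): forbidden (parity, ΔL, ΔJ).
(a)–(c): forbidden (ΔL, ΔJ).
(a)–(d): forbidden (ΔL, ΔJ).
(b)–(c): allowed.
(b)–(d): allowed.
(c)–(d): forbidden (parity).
Allowed pairs: 2 of 6.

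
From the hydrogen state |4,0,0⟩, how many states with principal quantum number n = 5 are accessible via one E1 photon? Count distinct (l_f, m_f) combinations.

E1 requires Δl = ±1, so l_f ∈ {-1, 1}; with 0 ≤ l_f ≤ n_f−1 = 4, the allowed l_f values are {1}.
For l_f = 1: m_f ∈ {m_i−1, m_i, m_i+1} ∩ [−1, 1] = {-1, 0, 1} → 3 states.
Total: 3.

3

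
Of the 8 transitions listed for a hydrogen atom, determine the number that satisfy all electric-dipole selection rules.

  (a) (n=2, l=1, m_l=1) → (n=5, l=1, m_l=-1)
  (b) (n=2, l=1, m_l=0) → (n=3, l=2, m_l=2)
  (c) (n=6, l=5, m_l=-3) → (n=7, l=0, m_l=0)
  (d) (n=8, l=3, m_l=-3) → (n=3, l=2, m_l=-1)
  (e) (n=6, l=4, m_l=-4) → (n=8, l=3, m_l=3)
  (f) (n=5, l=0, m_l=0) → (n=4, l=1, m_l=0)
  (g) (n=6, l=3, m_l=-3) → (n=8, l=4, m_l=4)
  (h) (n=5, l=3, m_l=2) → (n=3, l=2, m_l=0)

1

(a) forbidden — Δl = +0 (E1 requires Δl = ±1); Δm_l = -2 (E1 requires Δm_l = 0, ±1)
(b) forbidden — Δm_l = +2 (E1 requires Δm_l = 0, ±1)
(c) forbidden — Δl = -5 (E1 requires Δl = ±1); Δm_l = +3 (E1 requires Δm_l = 0, ±1)
(d) forbidden — Δm_l = +2 (E1 requires Δm_l = 0, ±1)
(e) forbidden — Δm_l = +7 (E1 requires Δm_l = 0, ±1)
(f) allowed
(g) forbidden — Δm_l = +7 (E1 requires Δm_l = 0, ±1)
(h) forbidden — Δm_l = -2 (E1 requires Δm_l = 0, ±1)
Total allowed: 1 of 8.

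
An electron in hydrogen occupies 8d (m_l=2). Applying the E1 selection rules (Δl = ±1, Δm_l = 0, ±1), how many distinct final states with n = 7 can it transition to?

4

E1 requires Δl = ±1, so l_f ∈ {1, 3}; with 0 ≤ l_f ≤ n_f−1 = 6, the allowed l_f values are {1, 3}.
For l_f = 1: m_f ∈ {m_i−1, m_i, m_i+1} ∩ [−1, 1] = {1} → 1 state.
For l_f = 3: m_f ∈ {m_i−1, m_i, m_i+1} ∩ [−3, 3] = {1, 2, 3} → 3 states.
Total: 4.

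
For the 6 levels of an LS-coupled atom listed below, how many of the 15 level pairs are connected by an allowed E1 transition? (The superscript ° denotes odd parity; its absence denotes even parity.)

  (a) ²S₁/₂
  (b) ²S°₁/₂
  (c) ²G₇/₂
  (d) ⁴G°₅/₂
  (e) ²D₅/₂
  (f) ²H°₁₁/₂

0

(a)–(b): forbidden (ΔL).
(a)–(c): forbidden (parity, ΔL, ΔJ).
(a)–(d): forbidden (ΔS, ΔL, ΔJ).
(a)–(e): forbidden (parity, ΔL, ΔJ).
(a)–(f): forbidden (ΔL, ΔJ).
(b)–(c): forbidden (ΔL, ΔJ).
(b)–(d): forbidden (parity, ΔS, ΔL, ΔJ).
(b)–(e): forbidden (ΔL, ΔJ).
(b)–(f): forbidden (parity, ΔL, ΔJ).
(c)–(d): forbidden (ΔS).
(c)–(e): forbidden (parity, ΔL).
(c)–(f): forbidden (ΔJ).
(d)–(e): forbidden (ΔS, ΔL).
(d)–(f): forbidden (parity, ΔS, ΔJ).
(e)–(f): forbidden (ΔL, ΔJ).
Allowed pairs: 0 of 15.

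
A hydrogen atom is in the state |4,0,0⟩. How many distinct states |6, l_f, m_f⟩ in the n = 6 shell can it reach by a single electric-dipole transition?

E1 requires Δl = ±1, so l_f ∈ {-1, 1}; with 0 ≤ l_f ≤ n_f−1 = 5, the allowed l_f values are {1}.
For l_f = 1: m_f ∈ {m_i−1, m_i, m_i+1} ∩ [−1, 1] = {-1, 0, 1} → 3 states.
Total: 3.

3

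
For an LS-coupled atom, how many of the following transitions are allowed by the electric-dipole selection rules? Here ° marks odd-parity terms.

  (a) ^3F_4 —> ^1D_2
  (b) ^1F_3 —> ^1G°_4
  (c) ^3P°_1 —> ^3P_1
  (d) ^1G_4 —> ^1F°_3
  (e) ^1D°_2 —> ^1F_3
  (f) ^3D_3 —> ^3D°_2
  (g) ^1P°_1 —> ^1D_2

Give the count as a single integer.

6

(a) forbidden (parity, ΔS, ΔJ fail)
(b) allowed
(c) allowed
(d) allowed
(e) allowed
(f) allowed
(g) allowed
Total allowed: 6 of 7.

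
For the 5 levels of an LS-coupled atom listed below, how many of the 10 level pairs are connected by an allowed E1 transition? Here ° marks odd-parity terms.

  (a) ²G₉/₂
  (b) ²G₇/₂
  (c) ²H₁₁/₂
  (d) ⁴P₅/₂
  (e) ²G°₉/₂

(a)–(b): forbidden (parity).
(a)–(c): forbidden (parity).
(a)–(d): forbidden (parity, ΔS, ΔL, ΔJ).
(a)–(e): allowed.
(b)–(c): forbidden (parity, ΔJ).
(b)–(d): forbidden (parity, ΔS, ΔL).
(b)–(e): allowed.
(c)–(d): forbidden (parity, ΔS, ΔL, ΔJ).
(c)–(e): allowed.
(d)–(e): forbidden (ΔS, ΔL, ΔJ).
Allowed pairs: 3 of 10.

3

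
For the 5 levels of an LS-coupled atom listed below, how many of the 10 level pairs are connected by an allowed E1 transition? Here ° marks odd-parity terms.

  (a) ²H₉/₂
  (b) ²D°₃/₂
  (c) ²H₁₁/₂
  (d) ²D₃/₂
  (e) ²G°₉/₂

3

(a)–(b): forbidden (ΔL, ΔJ).
(a)–(c): forbidden (parity).
(a)–(d): forbidden (parity, ΔL, ΔJ).
(a)–(e): allowed.
(b)–(c): forbidden (ΔL, ΔJ).
(b)–(d): allowed.
(b)–(e): forbidden (parity, ΔL, ΔJ).
(c)–(d): forbidden (parity, ΔL, ΔJ).
(c)–(e): allowed.
(d)–(e): forbidden (ΔL, ΔJ).
Allowed pairs: 3 of 10.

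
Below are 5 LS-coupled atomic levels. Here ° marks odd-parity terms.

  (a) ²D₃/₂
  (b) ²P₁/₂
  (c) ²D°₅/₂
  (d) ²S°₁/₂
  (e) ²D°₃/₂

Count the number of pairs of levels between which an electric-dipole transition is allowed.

(a)–(b): forbidden (parity).
(a)–(c): allowed.
(a)–(d): forbidden (ΔL).
(a)–(e): allowed.
(b)–(c): forbidden (ΔJ).
(b)–(d): allowed.
(b)–(e): allowed.
(c)–(d): forbidden (parity, ΔL, ΔJ).
(c)–(e): forbidden (parity).
(d)–(e): forbidden (parity, ΔL).
Allowed pairs: 4 of 10.

4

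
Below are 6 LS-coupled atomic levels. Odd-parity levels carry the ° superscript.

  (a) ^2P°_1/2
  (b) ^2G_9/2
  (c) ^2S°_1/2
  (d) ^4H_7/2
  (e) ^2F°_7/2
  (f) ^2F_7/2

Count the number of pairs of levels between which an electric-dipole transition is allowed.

(a)–(b): forbidden (ΔL, ΔJ).
(a)–(c): forbidden (parity).
(a)–(d): forbidden (ΔS, ΔL, ΔJ).
(a)–(e): forbidden (parity, ΔL, ΔJ).
(a)–(f): forbidden (ΔL, ΔJ).
(b)–(c): forbidden (ΔL, ΔJ).
(b)–(d): forbidden (parity, ΔS).
(b)–(e): allowed.
(b)–(f): forbidden (parity).
(c)–(d): forbidden (ΔS, ΔL, ΔJ).
(c)–(e): forbidden (parity, ΔL, ΔJ).
(c)–(f): forbidden (ΔL, ΔJ).
(d)–(e): forbidden (ΔS, ΔL).
(d)–(f): forbidden (parity, ΔS, ΔL).
(e)–(f): allowed.
Allowed pairs: 2 of 15.

2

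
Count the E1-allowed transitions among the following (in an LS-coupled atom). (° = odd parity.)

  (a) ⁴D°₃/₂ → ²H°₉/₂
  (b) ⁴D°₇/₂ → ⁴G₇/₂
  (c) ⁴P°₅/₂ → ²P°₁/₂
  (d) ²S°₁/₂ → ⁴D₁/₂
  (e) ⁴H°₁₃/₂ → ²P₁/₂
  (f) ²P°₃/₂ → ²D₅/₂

1

(a) forbidden (parity, ΔS, ΔL, ΔJ fail)
(b) forbidden (ΔL fails)
(c) forbidden (parity, ΔS, ΔJ fail)
(d) forbidden (ΔS, ΔL fail)
(e) forbidden (ΔS, ΔL, ΔJ fail)
(f) allowed
Total allowed: 1 of 6.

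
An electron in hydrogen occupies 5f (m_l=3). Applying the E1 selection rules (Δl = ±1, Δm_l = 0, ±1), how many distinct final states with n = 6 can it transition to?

E1 requires Δl = ±1, so l_f ∈ {2, 4}; with 0 ≤ l_f ≤ n_f−1 = 5, the allowed l_f values are {2, 4}.
For l_f = 2: m_f ∈ {m_i−1, m_i, m_i+1} ∩ [−2, 2] = {2} → 1 state.
For l_f = 4: m_f ∈ {m_i−1, m_i, m_i+1} ∩ [−4, 4] = {2, 3, 4} → 3 states.
Total: 4.

4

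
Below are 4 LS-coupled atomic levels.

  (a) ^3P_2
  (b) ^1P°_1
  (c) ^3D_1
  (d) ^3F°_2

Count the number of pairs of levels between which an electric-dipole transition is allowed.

(a)–(b): forbidden (ΔS).
(a)–(c): forbidden (parity).
(a)–(d): forbidden (ΔL).
(b)–(c): forbidden (ΔS).
(b)–(d): forbidden (parity, ΔS, ΔL).
(c)–(d): allowed.
Allowed pairs: 1 of 6.

1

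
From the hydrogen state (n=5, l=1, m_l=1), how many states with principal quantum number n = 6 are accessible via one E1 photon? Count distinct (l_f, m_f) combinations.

E1 requires Δl = ±1, so l_f ∈ {0, 2}; with 0 ≤ l_f ≤ n_f−1 = 5, the allowed l_f values are {0, 2}.
For l_f = 0: m_f ∈ {m_i−1, m_i, m_i+1} ∩ [−0, 0] = {0} → 1 state.
For l_f = 2: m_f ∈ {m_i−1, m_i, m_i+1} ∩ [−2, 2] = {0, 1, 2} → 3 states.
Total: 4.

4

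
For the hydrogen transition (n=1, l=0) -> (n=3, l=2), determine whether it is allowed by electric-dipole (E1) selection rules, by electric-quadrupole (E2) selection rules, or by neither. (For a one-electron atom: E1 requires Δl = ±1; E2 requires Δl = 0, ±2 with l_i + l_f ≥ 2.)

E2

Δl = 2 − 0 = +2; l_i + l_f = 2.
E1 (Δl = ±1): not satisfied.
E2 (Δl = 0,±2, l_i+l_f ≥ 2): satisfied.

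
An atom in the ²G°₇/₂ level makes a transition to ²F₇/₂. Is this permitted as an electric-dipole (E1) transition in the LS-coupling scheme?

allowed

Initial level: S=1/2, L=4, J=7/2, parity odd. Final level: S=1/2, L=3, J=7/2, parity even.
Parity must change: odd → even — ✓.
ΔS = 0: S: 1/2 → 1/2 — ✓.
ΔL = 0, ±1 (not L=0↔0): L: 4 → 3, ΔL = -1 — ✓.
ΔJ = 0, ±1 (not J=0↔0): J: 7/2 → 7/2, ΔJ = +0 — ✓.
All four E1 rules are satisfied.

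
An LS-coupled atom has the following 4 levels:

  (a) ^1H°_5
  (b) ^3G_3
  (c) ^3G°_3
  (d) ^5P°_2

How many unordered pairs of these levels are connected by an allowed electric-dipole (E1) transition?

(a)–(b): forbidden (ΔS, ΔJ).
(a)–(c): forbidden (parity, ΔS, ΔJ).
(a)–(d): forbidden (parity, ΔS, ΔL, ΔJ).
(b)–(c): allowed.
(b)–(d): forbidden (ΔS, ΔL).
(c)–(d): forbidden (parity, ΔS, ΔL).
Allowed pairs: 1 of 6.

1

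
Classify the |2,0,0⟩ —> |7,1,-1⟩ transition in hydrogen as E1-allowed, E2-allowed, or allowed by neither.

E1

Δl = 1 − 0 = +1; l_i + l_f = 1.
Δm_l = -1.
E1 (Δl = ±1, |Δm_l| ≤ 1): satisfied.
E2 (Δl = 0,±2, l_i+l_f ≥ 2, |Δm_l| ≤ 2): not satisfied.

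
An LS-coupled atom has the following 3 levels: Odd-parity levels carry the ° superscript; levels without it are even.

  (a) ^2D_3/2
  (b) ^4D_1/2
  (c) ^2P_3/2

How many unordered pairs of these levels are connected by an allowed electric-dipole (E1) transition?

0

(a)–(b): forbidden (parity, ΔS).
(a)–(c): forbidden (parity).
(b)–(c): forbidden (parity, ΔS).
Allowed pairs: 0 of 3.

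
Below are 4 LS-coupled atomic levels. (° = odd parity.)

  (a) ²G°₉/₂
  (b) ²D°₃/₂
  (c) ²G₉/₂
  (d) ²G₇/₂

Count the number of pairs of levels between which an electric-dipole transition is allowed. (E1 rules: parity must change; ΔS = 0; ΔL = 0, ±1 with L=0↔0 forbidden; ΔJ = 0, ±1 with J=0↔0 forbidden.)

2

(a)–(b): forbidden (parity, ΔL, ΔJ).
(a)–(c): allowed.
(a)–(d): allowed.
(b)–(c): forbidden (ΔL, ΔJ).
(b)–(d): forbidden (ΔL, ΔJ).
(c)–(d): forbidden (parity).
Allowed pairs: 2 of 6.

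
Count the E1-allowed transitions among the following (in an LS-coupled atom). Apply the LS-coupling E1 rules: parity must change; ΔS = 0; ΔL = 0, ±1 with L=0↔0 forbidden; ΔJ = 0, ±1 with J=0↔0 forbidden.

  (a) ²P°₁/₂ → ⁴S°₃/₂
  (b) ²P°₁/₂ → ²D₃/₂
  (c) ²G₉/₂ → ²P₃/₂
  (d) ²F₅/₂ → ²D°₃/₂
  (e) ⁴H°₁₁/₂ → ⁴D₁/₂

2

(a) forbidden (parity, ΔS fail)
(b) allowed
(c) forbidden (parity, ΔL, ΔJ fail)
(d) allowed
(e) forbidden (ΔL, ΔJ fail)
Total allowed: 2 of 5.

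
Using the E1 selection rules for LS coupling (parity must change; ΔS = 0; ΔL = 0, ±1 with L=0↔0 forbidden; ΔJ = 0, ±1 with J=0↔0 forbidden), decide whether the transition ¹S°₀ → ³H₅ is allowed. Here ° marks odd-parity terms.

forbidden

Reading off the term symbols: S 0→1, L 0→5, J 0→5, parity odd→even.
Parity must change: odd → even — ✓.
ΔS = 0: S: 0 → 1 — ✗.
ΔL = 0, ±1 (not L=0↔0): L: 0 → 5, ΔL = +5 — ✗.
ΔJ = 0, ±1 (not J=0↔0): J: 0 → 5, ΔJ = +5 — ✗.
Rule(s) violated: ΔS, ΔL, ΔJ.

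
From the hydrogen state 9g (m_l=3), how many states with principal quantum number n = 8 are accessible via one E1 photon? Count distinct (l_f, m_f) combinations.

E1 requires Δl = ±1, so l_f ∈ {3, 5}; with 0 ≤ l_f ≤ n_f−1 = 7, the allowed l_f values are {3, 5}.
For l_f = 3: m_f ∈ {m_i−1, m_i, m_i+1} ∩ [−3, 3] = {2, 3} → 2 states.
For l_f = 5: m_f ∈ {m_i−1, m_i, m_i+1} ∩ [−5, 5] = {2, 3, 4} → 3 states.
Total: 5.

5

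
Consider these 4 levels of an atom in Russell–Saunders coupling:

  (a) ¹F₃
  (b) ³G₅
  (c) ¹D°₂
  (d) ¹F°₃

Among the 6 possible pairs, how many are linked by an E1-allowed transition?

(a)–(b): forbidden (parity, ΔS, ΔJ).
(a)–(c): allowed.
(a)–(d): allowed.
(b)–(c): forbidden (ΔS, ΔL, ΔJ).
(b)–(d): forbidden (ΔS, ΔJ).
(c)–(d): forbidden (parity).
Allowed pairs: 2 of 6.

2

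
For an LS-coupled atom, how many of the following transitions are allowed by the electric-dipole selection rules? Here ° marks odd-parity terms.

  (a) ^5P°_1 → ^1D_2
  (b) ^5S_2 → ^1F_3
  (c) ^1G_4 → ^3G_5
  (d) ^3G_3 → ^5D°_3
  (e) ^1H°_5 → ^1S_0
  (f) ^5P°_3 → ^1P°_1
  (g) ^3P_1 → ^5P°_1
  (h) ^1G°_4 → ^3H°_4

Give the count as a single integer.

0

(a) forbidden (ΔS fails)
(b) forbidden (parity, ΔS, ΔL fail)
(c) forbidden (parity, ΔS fail)
(d) forbidden (ΔS, ΔL fail)
(e) forbidden (ΔL, ΔJ fail)
(f) forbidden (parity, ΔS, ΔJ fail)
(g) forbidden (ΔS fails)
(h) forbidden (parity, ΔS fail)
Total allowed: 0 of 8.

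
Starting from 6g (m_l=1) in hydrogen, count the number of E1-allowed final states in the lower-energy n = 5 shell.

3

E1 requires Δl = ±1, so l_f ∈ {3, 5}; with 0 ≤ l_f ≤ n_f−1 = 4, the allowed l_f values are {3}.
For l_f = 3: m_f ∈ {m_i−1, m_i, m_i+1} ∩ [−3, 3] = {0, 1, 2} → 3 states.
Total: 3.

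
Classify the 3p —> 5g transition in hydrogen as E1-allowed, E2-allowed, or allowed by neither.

neither

Δl = 4 − 1 = +3; l_i + l_f = 5.
E1 (Δl = ±1): not satisfied.
E2 (Δl = 0,±2, l_i+l_f ≥ 2): not satisfied.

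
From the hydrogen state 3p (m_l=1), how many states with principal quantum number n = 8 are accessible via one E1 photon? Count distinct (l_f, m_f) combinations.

4

E1 requires Δl = ±1, so l_f ∈ {0, 2}; with 0 ≤ l_f ≤ n_f−1 = 7, the allowed l_f values are {0, 2}.
For l_f = 0: m_f ∈ {m_i−1, m_i, m_i+1} ∩ [−0, 0] = {0} → 1 state.
For l_f = 2: m_f ∈ {m_i−1, m_i, m_i+1} ∩ [−2, 2] = {0, 1, 2} → 3 states.
Total: 4.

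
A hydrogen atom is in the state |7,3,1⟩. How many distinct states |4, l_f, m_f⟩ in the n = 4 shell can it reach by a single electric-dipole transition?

3

E1 requires Δl = ±1, so l_f ∈ {2, 4}; with 0 ≤ l_f ≤ n_f−1 = 3, the allowed l_f values are {2}.
For l_f = 2: m_f ∈ {m_i−1, m_i, m_i+1} ∩ [−2, 2] = {0, 1, 2} → 3 states.
Total: 3.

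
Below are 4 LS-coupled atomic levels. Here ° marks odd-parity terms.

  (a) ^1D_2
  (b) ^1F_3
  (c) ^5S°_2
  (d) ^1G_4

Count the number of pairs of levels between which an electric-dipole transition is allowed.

(a)–(b): forbidden (parity).
(a)–(c): forbidden (ΔS, ΔL).
(a)–(d): forbidden (parity, ΔL, ΔJ).
(b)–(c): forbidden (ΔS, ΔL).
(b)–(d): forbidden (parity).
(c)–(d): forbidden (ΔS, ΔL, ΔJ).
Allowed pairs: 0 of 6.

0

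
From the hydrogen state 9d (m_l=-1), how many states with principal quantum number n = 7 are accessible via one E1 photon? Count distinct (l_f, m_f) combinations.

5

E1 requires Δl = ±1, so l_f ∈ {1, 3}; with 0 ≤ l_f ≤ n_f−1 = 6, the allowed l_f values are {1, 3}.
For l_f = 1: m_f ∈ {m_i−1, m_i, m_i+1} ∩ [−1, 1] = {-1, 0} → 2 states.
For l_f = 3: m_f ∈ {m_i−1, m_i, m_i+1} ∩ [−3, 3] = {-2, -1, 0} → 3 states.
Total: 5.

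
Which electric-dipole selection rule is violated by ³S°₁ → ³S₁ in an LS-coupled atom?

Initial level: S=1, L=0, J=1, parity odd. Final level: S=1, L=0, J=1, parity even.
ΔL = 0, ±1 (not L=0↔0): L: 0 → 0, ΔL = +0 — fails.
ΔJ = 0, ±1 (not J=0↔0): J: 1 → 1, ΔJ = +0 — passes.
Parity must change: odd → even — passes.
ΔS = 0: S: 1 → 1 — passes.

the L=0 ↔ L=0 exclusion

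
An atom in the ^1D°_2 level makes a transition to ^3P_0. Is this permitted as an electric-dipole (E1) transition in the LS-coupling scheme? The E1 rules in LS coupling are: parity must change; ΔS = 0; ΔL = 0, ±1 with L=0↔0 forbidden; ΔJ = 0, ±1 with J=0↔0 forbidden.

ΔJ = 0, ±1 (not J=0↔0): J: 2 → 0, ΔJ = -2 — fails.
Parity must change: odd → even — passes.
ΔS = 0: S: 0 → 1 — fails.
ΔL = 0, ±1 (not L=0↔0): L: 2 → 1, ΔL = -1 — passes.
Rule(s) violated: ΔS, ΔJ.

forbidden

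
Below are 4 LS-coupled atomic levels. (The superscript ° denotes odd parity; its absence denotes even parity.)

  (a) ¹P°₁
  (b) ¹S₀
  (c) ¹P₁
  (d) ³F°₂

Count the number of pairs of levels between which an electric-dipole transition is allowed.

(a)–(b): allowed.
(a)–(c): allowed.
(a)–(d): forbidden (parity, ΔS, ΔL).
(b)–(c): forbidden (parity).
(b)–(d): forbidden (ΔS, ΔL, ΔJ).
(c)–(d): forbidden (ΔS, ΔL).
Allowed pairs: 2 of 6.

2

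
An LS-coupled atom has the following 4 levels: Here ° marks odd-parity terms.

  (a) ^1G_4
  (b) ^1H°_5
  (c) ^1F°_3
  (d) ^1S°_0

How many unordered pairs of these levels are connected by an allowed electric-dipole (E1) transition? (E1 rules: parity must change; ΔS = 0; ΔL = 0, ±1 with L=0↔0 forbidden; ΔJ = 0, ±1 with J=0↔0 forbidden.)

2

(a)–(b): allowed.
(a)–(c): allowed.
(a)–(d): forbidden (ΔL, ΔJ).
(b)–(c): forbidden (parity, ΔL, ΔJ).
(b)–(d): forbidden (parity, ΔL, ΔJ).
(c)–(d): forbidden (parity, ΔL, ΔJ).
Allowed pairs: 2 of 6.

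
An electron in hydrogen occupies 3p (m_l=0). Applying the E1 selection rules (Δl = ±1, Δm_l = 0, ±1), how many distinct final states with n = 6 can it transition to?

4

E1 requires Δl = ±1, so l_f ∈ {0, 2}; with 0 ≤ l_f ≤ n_f−1 = 5, the allowed l_f values are {0, 2}.
For l_f = 0: m_f ∈ {m_i−1, m_i, m_i+1} ∩ [−0, 0] = {0} → 1 state.
For l_f = 2: m_f ∈ {m_i−1, m_i, m_i+1} ∩ [−2, 2] = {-1, 0, 1} → 3 states.
Total: 4.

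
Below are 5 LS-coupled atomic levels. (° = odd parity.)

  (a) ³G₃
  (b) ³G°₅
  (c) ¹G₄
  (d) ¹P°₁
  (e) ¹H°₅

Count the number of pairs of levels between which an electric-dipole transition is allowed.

(a)–(b): forbidden (ΔJ).
(a)–(c): forbidden (parity, ΔS).
(a)–(d): forbidden (ΔS, ΔL, ΔJ).
(a)–(e): forbidden (ΔS, ΔJ).
(b)–(c): forbidden (ΔS).
(b)–(d): forbidden (parity, ΔS, ΔL, ΔJ).
(b)–(e): forbidden (parity, ΔS).
(c)–(d): forbidden (ΔL, ΔJ).
(c)–(e): allowed.
(d)–(e): forbidden (parity, ΔL, ΔJ).
Allowed pairs: 1 of 10.

1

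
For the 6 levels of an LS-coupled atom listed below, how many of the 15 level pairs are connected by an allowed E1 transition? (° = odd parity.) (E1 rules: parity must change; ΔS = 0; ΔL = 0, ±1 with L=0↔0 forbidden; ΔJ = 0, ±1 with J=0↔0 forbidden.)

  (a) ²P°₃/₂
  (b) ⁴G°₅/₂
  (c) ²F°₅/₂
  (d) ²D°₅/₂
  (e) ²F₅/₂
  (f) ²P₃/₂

4

(a)–(b): forbidden (parity, ΔS, ΔL).
(a)–(c): forbidden (parity, ΔL).
(a)–(d): forbidden (parity).
(a)–(e): forbidden (ΔL).
(a)–(f): allowed.
(b)–(c): forbidden (parity, ΔS).
(b)–(d): forbidden (parity, ΔS, ΔL).
(b)–(e): forbidden (ΔS).
(b)–(f): forbidden (ΔS, ΔL).
(c)–(d): forbidden (parity).
(c)–(e): allowed.
(c)–(f): forbidden (ΔL).
(d)–(e): allowed.
(d)–(f): allowed.
(e)–(f): forbidden (parity, ΔL).
Allowed pairs: 4 of 15.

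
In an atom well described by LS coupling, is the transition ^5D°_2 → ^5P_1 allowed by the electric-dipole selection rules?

ΔJ = 0, ±1 (not J=0↔0): J: 2 → 1, ΔJ = -1 — ✓.
Parity must change: odd → even — ✓.
ΔL = 0, ±1 (not L=0↔0): L: 2 → 1, ΔL = -1 — ✓.
ΔS = 0: S: 2 → 2 — ✓.
All four E1 rules are satisfied.

allowed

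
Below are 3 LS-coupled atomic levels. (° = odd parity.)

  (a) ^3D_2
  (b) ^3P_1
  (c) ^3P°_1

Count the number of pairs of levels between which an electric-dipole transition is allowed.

(a)–(b): forbidden (parity).
(a)–(c): allowed.
(b)–(c): allowed.
Allowed pairs: 2 of 3.

2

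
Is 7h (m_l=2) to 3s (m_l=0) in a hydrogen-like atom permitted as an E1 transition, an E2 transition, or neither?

neither

Δl = 0 − 5 = -5; l_i + l_f = 5.
Δm_l = -2.
E1 (Δl = ±1, |Δm_l| ≤ 1): not satisfied.
E2 (Δl = 0,±2, l_i+l_f ≥ 2, |Δm_l| ≤ 2): not satisfied.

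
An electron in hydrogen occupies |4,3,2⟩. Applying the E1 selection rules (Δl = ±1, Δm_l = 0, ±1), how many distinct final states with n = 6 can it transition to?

E1 requires Δl = ±1, so l_f ∈ {2, 4}; with 0 ≤ l_f ≤ n_f−1 = 5, the allowed l_f values are {2, 4}.
For l_f = 2: m_f ∈ {m_i−1, m_i, m_i+1} ∩ [−2, 2] = {1, 2} → 2 states.
For l_f = 4: m_f ∈ {m_i−1, m_i, m_i+1} ∩ [−4, 4] = {1, 2, 3} → 3 states.
Total: 5.

5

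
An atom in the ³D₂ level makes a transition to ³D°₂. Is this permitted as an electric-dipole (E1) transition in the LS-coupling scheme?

allowed

Reading off the term symbols: S 1→1, L 2→2, J 2→2, parity even→odd.
Parity must change: even → odd — passes.
ΔS = 0: S: 1 → 1 — passes.
ΔL = 0, ±1 (not L=0↔0): L: 2 → 2, ΔL = +0 — passes.
ΔJ = 0, ±1 (not J=0↔0): J: 2 → 2, ΔJ = +0 — passes.
All four E1 rules are satisfied.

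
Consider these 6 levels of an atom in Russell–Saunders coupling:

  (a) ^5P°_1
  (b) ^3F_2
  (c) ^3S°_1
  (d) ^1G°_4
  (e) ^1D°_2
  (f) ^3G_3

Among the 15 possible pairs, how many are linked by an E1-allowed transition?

0

(a)–(b): forbidden (ΔS, ΔL).
(a)–(c): forbidden (parity, ΔS).
(a)–(d): forbidden (parity, ΔS, ΔL, ΔJ).
(a)–(e): forbidden (parity, ΔS).
(a)–(f): forbidden (ΔS, ΔL, ΔJ).
(b)–(c): forbidden (ΔL).
(b)–(d): forbidden (ΔS, ΔJ).
(b)–(e): forbidden (ΔS).
(b)–(f): forbidden (parity).
(c)–(d): forbidden (parity, ΔS, ΔL, ΔJ).
(c)–(e): forbidden (parity, ΔS, ΔL).
(c)–(f): forbidden (ΔL, ΔJ).
(d)–(e): forbidden (parity, ΔL, ΔJ).
(d)–(f): forbidden (ΔS).
(e)–(f): forbidden (ΔS, ΔL).
Allowed pairs: 0 of 15.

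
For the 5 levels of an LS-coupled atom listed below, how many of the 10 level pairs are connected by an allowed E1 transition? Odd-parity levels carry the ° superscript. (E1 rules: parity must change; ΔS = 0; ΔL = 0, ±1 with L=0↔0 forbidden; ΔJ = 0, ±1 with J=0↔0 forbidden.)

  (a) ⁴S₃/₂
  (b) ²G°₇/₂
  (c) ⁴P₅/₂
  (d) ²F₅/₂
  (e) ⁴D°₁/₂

(a)–(b): forbidden (ΔS, ΔL, ΔJ).
(a)–(c): forbidden (parity).
(a)–(d): forbidden (parity, ΔS, ΔL).
(a)–(e): forbidden (ΔL).
(b)–(c): forbidden (ΔS, ΔL).
(b)–(d): allowed.
(b)–(e): forbidden (parity, ΔS, ΔL, ΔJ).
(c)–(d): forbidden (parity, ΔS, ΔL).
(c)–(e): forbidden (ΔJ).
(d)–(e): forbidden (ΔS, ΔJ).
Allowed pairs: 1 of 10.

1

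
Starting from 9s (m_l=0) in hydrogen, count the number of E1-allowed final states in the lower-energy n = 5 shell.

E1 requires Δl = ±1, so l_f ∈ {-1, 1}; with 0 ≤ l_f ≤ n_f−1 = 4, the allowed l_f values are {1}.
For l_f = 1: m_f ∈ {m_i−1, m_i, m_i+1} ∩ [−1, 1] = {-1, 0, 1} → 3 states.
Total: 3.

3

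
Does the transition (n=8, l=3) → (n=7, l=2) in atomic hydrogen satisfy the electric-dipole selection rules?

Initial l = 3, final l = 2, so Δl = -1. E1 requires Δl = ±1: passes.
All E1 selection rules are satisfied.

allowed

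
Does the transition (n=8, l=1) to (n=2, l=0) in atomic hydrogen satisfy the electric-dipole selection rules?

allowed

Δl = 0 − 1 = -1; the E1 rule Δl = ±1 is ok.
All E1 selection rules are satisfied.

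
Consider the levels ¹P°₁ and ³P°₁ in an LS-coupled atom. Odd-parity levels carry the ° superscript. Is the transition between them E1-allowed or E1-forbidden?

Initial level: S=0, L=1, J=1, parity odd. Final level: S=1, L=1, J=1, parity odd.
Parity must change: odd → odd — ✗.
ΔS = 0: S: 0 → 1 — ✗.
ΔJ = 0, ±1 (not J=0↔0): J: 1 → 1, ΔJ = +0 — ✓.
ΔL = 0, ±1 (not L=0↔0): L: 1 → 1, ΔL = +0 — ✓.
Rule(s) violated: parity, ΔS.

forbidden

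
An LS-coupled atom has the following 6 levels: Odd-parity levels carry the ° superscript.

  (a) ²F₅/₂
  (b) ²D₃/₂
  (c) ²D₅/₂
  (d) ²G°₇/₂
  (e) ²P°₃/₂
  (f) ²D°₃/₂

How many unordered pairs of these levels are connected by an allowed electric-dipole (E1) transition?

(a)–(b): forbidden (parity).
(a)–(c): forbidden (parity).
(a)–(d): allowed.
(a)–(e): forbidden (ΔL).
(a)–(f): allowed.
(b)–(c): forbidden (parity).
(b)–(d): forbidden (ΔL, ΔJ).
(b)–(e): allowed.
(b)–(f): allowed.
(c)–(d): forbidden (ΔL).
(c)–(e): allowed.
(c)–(f): allowed.
(d)–(e): forbidden (parity, ΔL, ΔJ).
(d)–(f): forbidden (parity, ΔL, ΔJ).
(e)–(f): forbidden (parity).
Allowed pairs: 6 of 15.

6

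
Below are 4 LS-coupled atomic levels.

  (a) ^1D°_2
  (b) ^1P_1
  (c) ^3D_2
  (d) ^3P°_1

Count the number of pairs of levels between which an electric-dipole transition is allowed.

2

(a)–(b): allowed.
(a)–(c): forbidden (ΔS).
(a)–(d): forbidden (parity, ΔS).
(b)–(c): forbidden (parity, ΔS).
(b)–(d): forbidden (ΔS).
(c)–(d): allowed.
Allowed pairs: 2 of 6.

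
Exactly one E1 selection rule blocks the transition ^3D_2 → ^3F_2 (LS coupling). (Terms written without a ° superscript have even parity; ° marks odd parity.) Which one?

parity

ΔL = 0, ±1 (not L=0↔0): L: 2 → 3, ΔL = +1 — ✓.
ΔS = 0: S: 1 → 1 — ✓.
Parity must change: even → even — ✗.
ΔJ = 0, ±1 (not J=0↔0): J: 2 → 2, ΔJ = +0 — ✓.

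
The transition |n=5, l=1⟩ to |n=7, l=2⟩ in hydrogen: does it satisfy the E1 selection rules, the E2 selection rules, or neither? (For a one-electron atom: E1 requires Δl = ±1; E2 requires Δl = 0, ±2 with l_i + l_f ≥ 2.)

E1

Δl = 2 − 1 = +1; l_i + l_f = 3.
E1 (Δl = ±1): satisfied.
E2 (Δl = 0,±2, l_i+l_f ≥ 2): not satisfied.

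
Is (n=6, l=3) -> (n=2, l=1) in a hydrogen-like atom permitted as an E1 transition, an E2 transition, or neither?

E2

Δl = 1 − 3 = -2; l_i + l_f = 4.
E1 (Δl = ±1): not satisfied.
E2 (Δl = 0,±2, l_i+l_f ≥ 2): satisfied.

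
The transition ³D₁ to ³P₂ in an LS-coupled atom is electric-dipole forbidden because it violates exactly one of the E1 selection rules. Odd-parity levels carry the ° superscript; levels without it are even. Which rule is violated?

Initial level: S=1, L=2, J=1, parity even. Final level: S=1, L=1, J=2, parity even.
ΔJ = 0, ±1 (not J=0↔0): J: 1 → 2, ΔJ = +1 — passes.
Parity must change: even → even — fails.
ΔL = 0, ±1 (not L=0↔0): L: 2 → 1, ΔL = -1 — passes.
ΔS = 0: S: 1 → 1 — passes.

parity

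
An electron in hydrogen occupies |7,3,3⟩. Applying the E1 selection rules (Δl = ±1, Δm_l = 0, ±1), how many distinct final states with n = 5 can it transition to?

4

E1 requires Δl = ±1, so l_f ∈ {2, 4}; with 0 ≤ l_f ≤ n_f−1 = 4, the allowed l_f values are {2, 4}.
For l_f = 2: m_f ∈ {m_i−1, m_i, m_i+1} ∩ [−2, 2] = {2} → 1 state.
For l_f = 4: m_f ∈ {m_i−1, m_i, m_i+1} ∩ [−4, 4] = {2, 3, 4} → 3 states.
Total: 4.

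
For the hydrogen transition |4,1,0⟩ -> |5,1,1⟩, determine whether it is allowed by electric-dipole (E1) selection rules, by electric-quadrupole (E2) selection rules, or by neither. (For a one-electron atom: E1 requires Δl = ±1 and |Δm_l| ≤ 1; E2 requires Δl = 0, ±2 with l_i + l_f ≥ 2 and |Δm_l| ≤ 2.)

E2

Δl = 1 − 1 = +0; l_i + l_f = 2.
Δm_l = +1.
E1 (Δl = ±1, |Δm_l| ≤ 1): not satisfied.
E2 (Δl = 0,±2, l_i+l_f ≥ 2, |Δm_l| ≤ 2): satisfied.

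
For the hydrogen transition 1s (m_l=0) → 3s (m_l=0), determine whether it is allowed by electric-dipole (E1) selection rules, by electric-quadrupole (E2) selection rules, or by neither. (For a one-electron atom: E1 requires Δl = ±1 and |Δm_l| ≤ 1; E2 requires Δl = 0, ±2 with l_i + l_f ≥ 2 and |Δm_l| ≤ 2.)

Δl = 0 − 0 = +0; l_i + l_f = 0.
Δm_l = +0.
E1 (Δl = ±1, |Δm_l| ≤ 1): not satisfied.
E2 (Δl = 0,±2, l_i+l_f ≥ 2, |Δm_l| ≤ 2): not satisfied.

neither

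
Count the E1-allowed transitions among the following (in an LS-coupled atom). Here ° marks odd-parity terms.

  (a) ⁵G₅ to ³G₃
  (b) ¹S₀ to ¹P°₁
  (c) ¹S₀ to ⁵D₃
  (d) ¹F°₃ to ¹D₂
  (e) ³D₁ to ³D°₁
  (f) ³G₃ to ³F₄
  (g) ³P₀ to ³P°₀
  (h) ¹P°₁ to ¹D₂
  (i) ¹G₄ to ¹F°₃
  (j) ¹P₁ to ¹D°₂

6

(a) forbidden (parity, ΔS, ΔJ fail)
(b) allowed
(c) forbidden (parity, ΔS, ΔL, ΔJ fail)
(d) allowed
(e) allowed
(f) forbidden (parity fails)
(g) forbidden (ΔJ fails)
(h) allowed
(i) allowed
(j) allowed
Total allowed: 6 of 10.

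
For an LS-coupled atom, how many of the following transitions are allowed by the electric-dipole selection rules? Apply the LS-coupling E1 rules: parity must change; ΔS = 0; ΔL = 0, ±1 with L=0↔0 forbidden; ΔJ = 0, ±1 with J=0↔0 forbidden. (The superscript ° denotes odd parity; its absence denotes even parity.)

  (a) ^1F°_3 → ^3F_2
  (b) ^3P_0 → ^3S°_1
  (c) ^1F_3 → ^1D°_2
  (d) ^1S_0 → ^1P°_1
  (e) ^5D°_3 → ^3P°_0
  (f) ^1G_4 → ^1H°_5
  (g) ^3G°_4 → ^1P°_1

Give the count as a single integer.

4

(a) forbidden (ΔS fails)
(b) allowed
(c) allowed
(d) allowed
(e) forbidden (parity, ΔS, ΔJ fail)
(f) allowed
(g) forbidden (parity, ΔS, ΔL, ΔJ fail)
Total allowed: 4 of 7.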